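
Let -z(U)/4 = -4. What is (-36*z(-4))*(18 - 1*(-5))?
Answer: -13248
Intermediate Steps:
z(U) = 16 (z(U) = -4*(-4) = 16)
(-36*z(-4))*(18 - 1*(-5)) = (-36*16)*(18 - 1*(-5)) = -576*(18 + 5) = -576*23 = -13248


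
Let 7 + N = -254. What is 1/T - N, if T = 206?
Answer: 53767/206 ≈ 261.00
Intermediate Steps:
N = -261 (N = -7 - 254 = -261)
1/T - N = 1/206 - 1*(-261) = 1/206 + 261 = 53767/206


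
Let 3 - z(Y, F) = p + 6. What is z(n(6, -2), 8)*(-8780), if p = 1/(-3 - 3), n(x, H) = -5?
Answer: 74630/3 ≈ 24877.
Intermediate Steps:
p = -⅙ (p = 1/(-6) = -⅙ ≈ -0.16667)
z(Y, F) = -17/6 (z(Y, F) = 3 - (-⅙ + 6) = 3 - 1*35/6 = 3 - 35/6 = -17/6)
z(n(6, -2), 8)*(-8780) = -17/6*(-8780) = 74630/3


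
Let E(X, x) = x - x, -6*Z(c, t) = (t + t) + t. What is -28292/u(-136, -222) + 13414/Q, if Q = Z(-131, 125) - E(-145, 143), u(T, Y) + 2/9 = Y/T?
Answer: -2187490564/107875 ≈ -20278.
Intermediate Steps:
Z(c, t) = -t/2 (Z(c, t) = -((t + t) + t)/6 = -(2*t + t)/6 = -t/2)
u(T, Y) = -2/9 + Y/T
E(X, x) = 0
Q = -125/2 (Q = -1/2*125 - 1*0 = -125/2 + 0 = -125/2 ≈ -62.500)
-28292/u(-136, -222) + 13414/Q = -28292/(-2/9 - 222/(-136)) + 13414/(-125/2) = -28292/(-2/9 - 222*(-1/136)) + 13414*(-2/125) = -28292/(-2/9 + 111/68) - 26828/125 = -28292/863/612 - 26828/125 = -28292*612/863 - 26828/125 = -17314704/863 - 26828/125 = -2187490564/107875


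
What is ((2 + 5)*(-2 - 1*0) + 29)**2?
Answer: 225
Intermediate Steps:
((2 + 5)*(-2 - 1*0) + 29)**2 = (7*(-2 + 0) + 29)**2 = (7*(-2) + 29)**2 = (-14 + 29)**2 = 15**2 = 225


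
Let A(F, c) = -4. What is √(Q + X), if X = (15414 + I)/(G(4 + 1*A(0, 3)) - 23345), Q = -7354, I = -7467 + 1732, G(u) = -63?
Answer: I*√251858538393/5852 ≈ 85.758*I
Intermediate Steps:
I = -5735
X = -9679/23408 (X = (15414 - 5735)/(-63 - 23345) = 9679/(-23408) = 9679*(-1/23408) = -9679/23408 ≈ -0.41349)
√(Q + X) = √(-7354 - 9679/23408) = √(-172152111/23408) = I*√251858538393/5852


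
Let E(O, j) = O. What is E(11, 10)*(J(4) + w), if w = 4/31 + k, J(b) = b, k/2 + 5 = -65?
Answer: -46332/31 ≈ -1494.6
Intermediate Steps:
k = -140 (k = -10 + 2*(-65) = -10 - 130 = -140)
w = -4336/31 (w = 4/31 - 140 = -4336/31 ≈ -139.87)
E(11, 10)*(J(4) + w) = 11*(4 - 4336/31) = 11*(-4212/31) = -46332/31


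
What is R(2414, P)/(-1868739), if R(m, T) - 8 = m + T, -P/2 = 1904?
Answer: 462/622913 ≈ 0.00074168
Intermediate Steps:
P = -3808 (P = -2*1904 = -3808)
R(m, T) = 8 + T + m (R(m, T) = 8 + (m + T) = 8 + (T + m) = 8 + T + m)
R(2414, P)/(-1868739) = (8 - 3808 + 2414)/(-1868739) = -1386*(-1/1868739) = 462/622913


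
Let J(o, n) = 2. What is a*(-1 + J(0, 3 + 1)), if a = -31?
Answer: -31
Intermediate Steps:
a*(-1 + J(0, 3 + 1)) = -31*(-1 + 2) = -31*1 = -31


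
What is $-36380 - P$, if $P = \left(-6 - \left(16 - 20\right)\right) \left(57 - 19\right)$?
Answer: $-36304$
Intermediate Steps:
$P = -76$ ($P = \left(-6 - -4\right) 38 = \left(-6 + 4\right) 38 = \left(-2\right) 38 = -76$)
$-36380 - P = -36380 - -76 = -36380 + 76 = -36304$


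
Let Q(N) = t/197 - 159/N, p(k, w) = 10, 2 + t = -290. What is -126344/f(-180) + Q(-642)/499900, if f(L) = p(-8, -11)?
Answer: -266267253548527/21074784200 ≈ -12634.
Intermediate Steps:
t = -292 (t = -2 - 290 = -292)
f(L) = 10
Q(N) = -292/197 - 159/N
-126344/f(-180) + Q(-642)/499900 = -126344/10 + (-292/197 - 159/(-642))/499900 = -126344*⅒ + (-292/197 - 159*(-1/642))*(1/499900) = -63172/5 + (-292/197 + 53/214)*(1/499900) = -63172/5 - 52047/42158*1/499900 = -63172/5 - 52047/21074784200 = -266267253548527/21074784200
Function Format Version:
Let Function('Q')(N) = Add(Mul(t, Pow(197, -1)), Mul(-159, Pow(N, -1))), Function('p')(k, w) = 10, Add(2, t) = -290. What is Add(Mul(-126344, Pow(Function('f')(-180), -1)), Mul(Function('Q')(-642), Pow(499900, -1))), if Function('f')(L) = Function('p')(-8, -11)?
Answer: Rational(-266267253548527, 21074784200) ≈ -12634.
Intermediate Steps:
t = -292 (t = Add(-2, -290) = -292)
Function('f')(L) = 10
Function('Q')(N) = Add(Rational(-292, 197), Mul(-159, Pow(N, -1))) (Function('Q')(N) = Add(Mul(-292, Pow(197, -1)), Mul(-159, Pow(N, -1))) = Add(Mul(-292, Rational(1, 197)), Mul(-159, Pow(N, -1))) = Add(Rational(-292, 197), Mul(-159, Pow(N, -1))))
Add(Mul(-126344, Pow(Function('f')(-180), -1)), Mul(Function('Q')(-642), Pow(499900, -1))) = Add(Mul(-126344, Pow(10, -1)), Mul(Add(Rational(-292, 197), Mul(-159, Pow(-642, -1))), Pow(499900, -1))) = Add(Mul(-126344, Rational(1, 10)), Mul(Add(Rational(-292, 197), Mul(-159, Rational(-1, 642))), Rational(1, 499900))) = Add(Rational(-63172, 5), Mul(Add(Rational(-292, 197), Rational(53, 214)), Rational(1, 499900))) = Add(Rational(-63172, 5), Mul(Rational(-52047, 42158), Rational(1, 499900))) = Add(Rational(-63172, 5), Rational(-52047, 21074784200)) = Rational(-266267253548527, 21074784200)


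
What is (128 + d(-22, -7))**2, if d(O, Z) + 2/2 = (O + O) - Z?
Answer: 8100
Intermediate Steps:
d(O, Z) = -1 - Z + 2*O (d(O, Z) = -1 + ((O + O) - Z) = -1 + (2*O - Z) = -1 + (-Z + 2*O) = -1 - Z + 2*O)
(128 + d(-22, -7))**2 = (128 + (-1 - 1*(-7) + 2*(-22)))**2 = (128 + (-1 + 7 - 44))**2 = (128 - 38)**2 = 90**2 = 8100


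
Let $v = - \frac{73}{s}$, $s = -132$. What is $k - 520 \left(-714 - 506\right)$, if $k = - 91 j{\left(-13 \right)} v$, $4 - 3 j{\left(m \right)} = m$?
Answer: $\frac{251109469}{396} \approx 6.3412 \cdot 10^{5}$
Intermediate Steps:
$j{\left(m \right)} = \frac{4}{3} - \frac{m}{3}$
$v = \frac{73}{132}$ ($v = - \frac{73}{-132} = \left(-73\right) \left(- \frac{1}{132}\right) = \frac{73}{132} \approx 0.55303$)
$k = - \frac{112931}{396}$ ($k = - 91 \left(\frac{4}{3} - - \frac{13}{3}\right) \frac{73}{132} = - 91 \left(\frac{4}{3} + \frac{13}{3}\right) \frac{73}{132} = \left(-91\right) \frac{17}{3} \cdot \frac{73}{132} = \left(- \frac{1547}{3}\right) \frac{73}{132} = - \frac{112931}{396} \approx -285.18$)
$k - 520 \left(-714 - 506\right) = - \frac{112931}{396} - 520 \left(-714 - 506\right) = - \frac{112931}{396} - -634400 = - \frac{112931}{396} + 634400 = \frac{251109469}{396}$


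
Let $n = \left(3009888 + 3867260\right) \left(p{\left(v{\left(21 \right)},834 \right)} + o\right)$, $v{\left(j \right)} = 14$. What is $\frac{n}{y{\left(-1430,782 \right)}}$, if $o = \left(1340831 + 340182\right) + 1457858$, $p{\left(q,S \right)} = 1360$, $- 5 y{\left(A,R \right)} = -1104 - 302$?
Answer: $\frac{53989583352970}{703} \approx 7.6799 \cdot 10^{10}$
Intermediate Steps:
$y{\left(A,R \right)} = \frac{1406}{5}$ ($y{\left(A,R \right)} = - \frac{-1104 - 302}{5} = \left(- \frac{1}{5}\right) \left(-1406\right) = \frac{1406}{5}$)
$o = 3138871$ ($o = 1681013 + 1457858 = 3138871$)
$n = 21595833341188$ ($n = \left(3009888 + 3867260\right) \left(1360 + 3138871\right) = 6877148 \cdot 3140231 = 21595833341188$)
$\frac{n}{y{\left(-1430,782 \right)}} = \frac{21595833341188}{\frac{1406}{5}} = 21595833341188 \cdot \frac{5}{1406} = \frac{53989583352970}{703}$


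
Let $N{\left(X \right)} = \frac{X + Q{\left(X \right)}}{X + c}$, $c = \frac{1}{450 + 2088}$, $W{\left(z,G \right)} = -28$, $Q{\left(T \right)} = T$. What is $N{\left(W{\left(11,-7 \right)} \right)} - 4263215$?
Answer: $- \frac{302956705417}{71063} \approx -4.2632 \cdot 10^{6}$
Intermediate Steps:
$c = \frac{1}{2538} \approx 0.00039401$
$N{\left(X \right)} = \frac{2 X}{\frac{1}{2538} + X}$ ($N{\left(X \right)} = \frac{X + X}{X + \frac{1}{2538}} = \frac{2 X}{\frac{1}{2538} + X}$)
$N{\left(W{\left(11,-7 \right)} \right)} - 4263215 = 5076 \left(-28\right) \frac{1}{1 + 2538 \left(-28\right)} - 4263215 = 5076 \left(-28\right) \frac{1}{1 - 71064} - 4263215 = 5076 \left(-28\right) \frac{1}{-71063} - 4263215 = 5076 \left(-28\right) \left(- \frac{1}{71063}\right) - 4263215 = \frac{142128}{71063} - 4263215 = - \frac{302956705417}{71063}$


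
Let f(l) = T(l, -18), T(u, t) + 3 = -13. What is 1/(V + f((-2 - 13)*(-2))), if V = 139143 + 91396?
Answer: 1/230523 ≈ 4.3380e-6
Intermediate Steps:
T(u, t) = -16 (T(u, t) = -3 - 13 = -16)
f(l) = -16
V = 230539
1/(V + f((-2 - 13)*(-2))) = 1/(230539 - 16) = 1/230523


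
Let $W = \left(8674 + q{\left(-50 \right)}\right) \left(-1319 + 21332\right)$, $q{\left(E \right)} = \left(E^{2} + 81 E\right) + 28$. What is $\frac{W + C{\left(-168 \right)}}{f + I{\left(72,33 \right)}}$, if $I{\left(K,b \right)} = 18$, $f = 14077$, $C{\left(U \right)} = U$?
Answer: $\frac{143132808}{14095} \approx 10155.0$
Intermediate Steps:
$q{\left(E \right)} = 28 + E^{2} + 81 E$
$W = 143132976$ ($W = \left(8674 + \left(28 + \left(-50\right)^{2} + 81 \left(-50\right)\right)\right) \left(-1319 + 21332\right) = \left(8674 + \left(28 + 2500 - 4050\right)\right) 20013 = \left(8674 - 1522\right) 20013 = 7152 \cdot 20013 = 143132976$)
$\frac{W + C{\left(-168 \right)}}{f + I{\left(72,33 \right)}} = \frac{143132976 - 168}{14077 + 18} = \frac{143132808}{14095}$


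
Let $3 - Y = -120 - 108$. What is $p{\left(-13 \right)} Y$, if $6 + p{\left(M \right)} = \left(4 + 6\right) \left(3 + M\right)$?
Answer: $-24486$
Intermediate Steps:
$p{\left(M \right)} = 24 + 10 M$ ($p{\left(M \right)} = -6 + \left(4 + 6\right) \left(3 + M\right) = -6 + 10 \left(3 + M\right) = -6 + \left(30 + 10 M\right) = 24 + 10 M$)
$Y = 231$ ($Y = 3 - \left(-120 - 108\right) = 3 - -228 = 3 + 228 = 231$)
$p{\left(-13 \right)} Y = \left(24 + 10 \left(-13\right)\right) 231 = \left(24 - 130\right) 231 = \left(-106\right) 231 = -24486$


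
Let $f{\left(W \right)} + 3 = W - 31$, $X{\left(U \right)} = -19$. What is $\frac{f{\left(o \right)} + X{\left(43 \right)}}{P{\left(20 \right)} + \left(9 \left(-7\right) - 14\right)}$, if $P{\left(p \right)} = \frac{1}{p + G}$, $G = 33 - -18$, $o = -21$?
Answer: $\frac{2627}{2733} \approx 0.96122$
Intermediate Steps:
$G = 51$ ($G = 33 + 18 = 51$)
$f{\left(W \right)} = -34 + W$ ($f{\left(W \right)} = -3 + \left(W - 31\right) = -3 + \left(-31 + W\right) = -34 + W$)
$P{\left(p \right)} = \frac{1}{51 + p}$ ($P{\left(p \right)} = \frac{1}{p + 51} = \frac{1}{51 + p}$)
$\frac{f{\left(o \right)} + X{\left(43 \right)}}{P{\left(20 \right)} + \left(9 \left(-7\right) - 14\right)} = \frac{\left(-34 - 21\right) - 19}{\frac{1}{51 + 20} + \left(9 \left(-7\right) - 14\right)} = \frac{-55 - 19}{\frac{1}{71} - 77} = - \frac{74}{\frac{1}{71} - 77} = - \frac{74}{- \frac{5466}{71}} = \left(-74\right) \left(- \frac{71}{5466}\right) = \frac{2627}{2733}$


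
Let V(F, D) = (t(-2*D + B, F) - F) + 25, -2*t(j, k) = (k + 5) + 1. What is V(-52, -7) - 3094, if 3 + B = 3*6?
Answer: -2994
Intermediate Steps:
B = 15 (B = -3 + 3*6 = -3 + 18 = 15)
t(j, k) = -3 - k/2 (t(j, k) = -((k + 5) + 1)/2 = -((5 + k) + 1)/2 = -(6 + k)/2 = -3 - k/2)
V(F, D) = 22 - 3*F/2 (V(F, D) = ((-3 - F/2) - F) + 25 = (-3 - 3*F/2) + 25 = 22 - 3*F/2)
V(-52, -7) - 3094 = (22 - 3/2*(-52)) - 3094 = (22 + 78) - 3094 = 100 - 3094 = -2994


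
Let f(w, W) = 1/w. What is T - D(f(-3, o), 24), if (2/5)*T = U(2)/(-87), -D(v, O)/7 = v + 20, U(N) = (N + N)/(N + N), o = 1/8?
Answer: 7983/58 ≈ 137.64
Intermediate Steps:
o = ⅛ ≈ 0.12500
f(w, W) = 1/w
U(N) = 1 (U(N) = (2*N)/((2*N)) = (2*N)*(1/(2*N)) = 1)
D(v, O) = -140 - 7*v (D(v, O) = -7*(v + 20) = -7*(20 + v) = -140 - 7*v)
T = -5/174 (T = 5*(1/(-87))/2 = 5*(1*(-1/87))/2 = (5/2)*(-1/87) = -5/174 ≈ -0.028736)
T - D(f(-3, o), 24) = -5/174 - (-140 - 7/(-3)) = -5/174 - (-140 - 7*(-⅓)) = -5/174 - (-140 + 7/3) = -5/174 - 1*(-413/3) = -5/174 + 413/3 = 7983/58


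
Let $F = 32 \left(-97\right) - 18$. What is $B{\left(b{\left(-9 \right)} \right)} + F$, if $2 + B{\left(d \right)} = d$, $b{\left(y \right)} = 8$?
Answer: $-3116$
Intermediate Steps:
$B{\left(d \right)} = -2 + d$
$F = -3122$ ($F = -3104 - 18 = -3122$)
$B{\left(b{\left(-9 \right)} \right)} + F = \left(-2 + 8\right) - 3122 = 6 - 3122 = -3116$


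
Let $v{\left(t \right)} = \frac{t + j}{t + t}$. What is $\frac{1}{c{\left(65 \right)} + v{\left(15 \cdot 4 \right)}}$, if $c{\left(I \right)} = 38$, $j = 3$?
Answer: $\frac{40}{1541} \approx 0.025957$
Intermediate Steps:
$v{\left(t \right)} = \frac{3 + t}{2 t}$ ($v{\left(t \right)} = \frac{t + 3}{t + t} = \frac{3 + t}{2 t}$)
$\frac{1}{c{\left(65 \right)} + v{\left(15 \cdot 4 \right)}} = \frac{1}{38 + \frac{3 + 15 \cdot 4}{2 \cdot 15 \cdot 4}} = \frac{1}{38 + \frac{3 + 60}{2 \cdot 60}} = \frac{1}{38 + \frac{1}{2} \cdot \frac{1}{60} \cdot 63} = \frac{1}{38 + \frac{21}{40}} = \frac{1}{\frac{1541}{40}} = \frac{40}{1541}$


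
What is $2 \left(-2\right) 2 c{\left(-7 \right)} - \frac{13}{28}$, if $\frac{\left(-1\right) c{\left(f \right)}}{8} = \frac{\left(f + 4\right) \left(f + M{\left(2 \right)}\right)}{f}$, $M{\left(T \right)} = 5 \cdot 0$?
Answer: $- \frac{5389}{28} \approx -192.46$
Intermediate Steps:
$M{\left(T \right)} = 0$
$c{\left(f \right)} = -32 - 8 f$ ($c{\left(f \right)} = - 8 \frac{\left(f + 4\right) \left(f + 0\right)}{f} = - 8 \frac{\left(4 + f\right) f}{f} = - 8 \frac{f \left(4 + f\right)}{f} = - 8 \left(4 + f\right) = -32 - 8 f$)
$2 \left(-2\right) 2 c{\left(-7 \right)} - \frac{13}{28} = 2 \left(-2\right) 2 \left(-32 - -56\right) - \frac{13}{28} = \left(-4\right) 2 \left(-32 + 56\right) - \frac{13}{28} = \left(-8\right) 24 - \frac{13}{28} = -192 - \frac{13}{28} = - \frac{5389}{28}$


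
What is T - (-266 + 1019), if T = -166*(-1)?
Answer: -587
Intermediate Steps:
T = 166
T - (-266 + 1019) = 166 - (-266 + 1019) = 166 - 1*753 = 166 - 753 = -587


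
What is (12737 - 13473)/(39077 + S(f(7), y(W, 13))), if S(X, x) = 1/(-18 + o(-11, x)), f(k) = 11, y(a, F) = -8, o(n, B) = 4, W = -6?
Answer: -10304/547077 ≈ -0.018835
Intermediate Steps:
S(X, x) = -1/14 (S(X, x) = 1/(-18 + 4) = 1/(-14) = -1/14)
(12737 - 13473)/(39077 + S(f(7), y(W, 13))) = (12737 - 13473)/(39077 - 1/14) = -736/547077/14 = -736*14/547077 = -10304/547077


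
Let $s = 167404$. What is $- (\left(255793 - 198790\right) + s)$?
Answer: $-224407$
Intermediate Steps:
$- (\left(255793 - 198790\right) + s) = - (\left(255793 - 198790\right) + 167404) = - (57003 + 167404) = \left(-1\right) 224407 = -224407$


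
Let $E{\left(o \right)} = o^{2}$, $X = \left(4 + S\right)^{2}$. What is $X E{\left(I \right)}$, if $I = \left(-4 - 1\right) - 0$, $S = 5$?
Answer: $2025$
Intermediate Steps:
$I = -5$ ($I = \left(-4 - 1\right) + 0 = -5 + 0 = -5$)
$X = 81$ ($X = \left(4 + 5\right)^{2} = 9^{2} = 81$)
$X E{\left(I \right)} = 81 \left(-5\right)^{2} = 81 \cdot 25 = 2025$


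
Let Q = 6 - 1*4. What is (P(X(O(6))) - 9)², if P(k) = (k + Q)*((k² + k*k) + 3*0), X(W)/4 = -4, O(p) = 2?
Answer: 51509329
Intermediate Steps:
X(W) = -16 (X(W) = 4*(-4) = -16)
Q = 2 (Q = 6 - 4 = 2)
P(k) = 2*k²*(2 + k) (P(k) = (k + 2)*((k² + k*k) + 3*0) = (2 + k)*((k² + k²) + 0) = (2 + k)*(2*k² + 0) = (2 + k)*(2*k²) = 2*k²*(2 + k))
(P(X(O(6))) - 9)² = (2*(-16)²*(2 - 16) - 9)² = (2*256*(-14) - 9)² = (-7168 - 9)² = (-7177)² = 51509329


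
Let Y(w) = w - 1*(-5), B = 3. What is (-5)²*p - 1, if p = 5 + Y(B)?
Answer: 324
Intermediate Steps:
Y(w) = 5 + w (Y(w) = w + 5 = 5 + w)
p = 13 (p = 5 + (5 + 3) = 5 + 8 = 13)
(-5)²*p - 1 = (-5)²*13 - 1 = 25*13 - 1 = 325 - 1 = 324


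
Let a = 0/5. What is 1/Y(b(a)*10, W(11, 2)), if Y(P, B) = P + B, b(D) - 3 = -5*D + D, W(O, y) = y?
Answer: 1/32 ≈ 0.031250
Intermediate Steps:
a = 0 (a = 0*(⅕) = 0)
b(D) = 3 - 4*D (b(D) = 3 + (-5*D + D) = 3 - 4*D)
Y(P, B) = B + P
1/Y(b(a)*10, W(11, 2)) = 1/(2 + (3 - 4*0)*10) = 1/(2 + (3 + 0)*10) = 1/(2 + 3*10) = 1/(2 + 30) = 1/32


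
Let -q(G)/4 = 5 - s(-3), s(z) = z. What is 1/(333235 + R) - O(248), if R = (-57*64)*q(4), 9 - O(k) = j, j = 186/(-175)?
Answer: -792398756/78744925 ≈ -10.063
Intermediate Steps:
j = -186/175 (j = 186*(-1/175) = -186/175 ≈ -1.0629)
q(G) = -32 (q(G) = -4*(5 - 1*(-3)) = -4*(5 + 3) = -4*8 = -32)
O(k) = 1761/175 (O(k) = 9 - 1*(-186/175) = 9 + 186/175 = 1761/175)
R = 116736 (R = -57*64*(-32) = -3648*(-32) = 116736)
1/(333235 + R) - O(248) = 1/(333235 + 116736) - 1*1761/175 = 1/449971 - 1761/175 = -792398756/78744925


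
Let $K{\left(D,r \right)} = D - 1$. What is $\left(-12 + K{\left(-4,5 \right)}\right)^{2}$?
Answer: $289$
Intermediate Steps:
$K{\left(D,r \right)} = -1 + D$ ($K{\left(D,r \right)} = D - 1 = -1 + D$)
$\left(-12 + K{\left(-4,5 \right)}\right)^{2} = \left(-12 - 5\right)^{2} = \left(-17\right)^{2} = 289$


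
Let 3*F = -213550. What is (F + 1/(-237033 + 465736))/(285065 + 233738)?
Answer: -48839525647/355955407527 ≈ -0.13721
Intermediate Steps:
F = -213550/3 (F = (1/3)*(-213550) = -213550/3 ≈ -71183.)
(F + 1/(-237033 + 465736))/(285065 + 233738) = (-213550/3 + 1/(-237033 + 465736))/(285065 + 233738) = (-213550/3 + 1/228703)/518803 = (-213550/3 + 1/228703)*(1/518803) = -48839525647/686109*1/518803 = -48839525647/355955407527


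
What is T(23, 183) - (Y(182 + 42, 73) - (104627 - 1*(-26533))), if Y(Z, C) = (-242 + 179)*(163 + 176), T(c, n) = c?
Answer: 152540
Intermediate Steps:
Y(Z, C) = -21357 (Y(Z, C) = -63*339 = -21357)
T(23, 183) - (Y(182 + 42, 73) - (104627 - 1*(-26533))) = 23 - (-21357 - (104627 - 1*(-26533))) = 23 - (-21357 - (104627 + 26533)) = 23 - (-21357 - 1*131160) = 23 - (-21357 - 131160) = 23 - 1*(-152517) = 23 + 152517 = 152540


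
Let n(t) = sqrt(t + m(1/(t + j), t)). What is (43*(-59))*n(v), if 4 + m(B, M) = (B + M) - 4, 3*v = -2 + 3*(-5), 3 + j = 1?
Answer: -2537*I*sqrt(92667)/69 ≈ -11193.0*I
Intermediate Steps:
j = -2 (j = -3 + 1 = -2)
v = -17/3 (v = (-2 + 3*(-5))/3 = (-2 - 15)/3 = (1/3)*(-17) = -17/3 ≈ -5.6667)
m(B, M) = -8 + B + M (m(B, M) = -4 + ((B + M) - 4) = -4 + (-4 + B + M) = -8 + B + M)
n(t) = sqrt(-8 + 1/(-2 + t) + 2*t) (n(t) = sqrt(t + (-8 + 1/(t - 2) + t)) = sqrt(t + (-8 + 1/(-2 + t) + t)) = sqrt(t + (-8 + t + 1/(-2 + t))) = sqrt(-8 + 1/(-2 + t) + 2*t))
(43*(-59))*n(v) = (43*(-59))*sqrt((17 - 12*(-17/3) + 2*(-17/3)**2)/(-2 - 17/3)) = -2537*sqrt(17 + 68 + 2*(289/9))*(I*sqrt(69)/23) = -2537*I*sqrt(69)*sqrt(17 + 68 + 578/9)/23 = -2537*I*sqrt(92667)/69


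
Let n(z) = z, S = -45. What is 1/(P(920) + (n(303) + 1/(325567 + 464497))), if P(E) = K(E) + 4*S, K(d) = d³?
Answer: 790064/615213453209873 ≈ 1.2842e-9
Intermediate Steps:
P(E) = -180 + E³ (P(E) = E³ + 4*(-45) = E³ - 180 = -180 + E³)
1/(P(920) + (n(303) + 1/(325567 + 464497))) = 1/((-180 + 920³) + (303 + 1/(325567 + 464497))) = 1/((-180 + 778688000) + (303 + 1/790064)) = 1/(778687820 + (303 + 1/790064)) = 1/(778687820 + 239389393/790064) = 1/(615213453209873/790064) = 790064/615213453209873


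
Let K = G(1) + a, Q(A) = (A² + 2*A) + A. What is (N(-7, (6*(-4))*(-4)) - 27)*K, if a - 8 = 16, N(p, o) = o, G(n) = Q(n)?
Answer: 1932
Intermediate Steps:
Q(A) = A² + 3*A
G(n) = n*(3 + n)
a = 24 (a = 8 + 16 = 24)
K = 28 (K = 1*(3 + 1) + 24 = 1*4 + 24 = 4 + 24 = 28)
(N(-7, (6*(-4))*(-4)) - 27)*K = ((6*(-4))*(-4) - 27)*28 = (-24*(-4) - 27)*28 = (96 - 27)*28 = 69*28 = 1932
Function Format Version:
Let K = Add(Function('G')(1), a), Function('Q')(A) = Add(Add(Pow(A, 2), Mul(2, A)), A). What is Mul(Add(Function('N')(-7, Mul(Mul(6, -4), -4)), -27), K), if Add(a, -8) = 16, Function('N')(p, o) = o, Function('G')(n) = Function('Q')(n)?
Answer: 1932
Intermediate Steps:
Function('Q')(A) = Add(Pow(A, 2), Mul(3, A))
Function('G')(n) = Mul(n, Add(3, n))
a = 24 (a = Add(8, 16) = 24)
K = 28 (K = Add(Mul(1, Add(3, 1)), 24) = Add(Mul(1, 4), 24) = Add(4, 24) = 28)
Mul(Add(Function('N')(-7, Mul(Mul(6, -4), -4)), -27), K) = Mul(Add(Mul(Mul(6, -4), -4), -27), 28) = Mul(Add(Mul(-24, -4), -27), 28) = Mul(Add(96, -27), 28) = Mul(69, 28) = 1932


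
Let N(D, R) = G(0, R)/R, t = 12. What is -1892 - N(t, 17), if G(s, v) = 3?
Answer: -32167/17 ≈ -1892.2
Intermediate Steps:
N(D, R) = 3/R
-1892 - N(t, 17) = -1892 - 3/17 = -32167/17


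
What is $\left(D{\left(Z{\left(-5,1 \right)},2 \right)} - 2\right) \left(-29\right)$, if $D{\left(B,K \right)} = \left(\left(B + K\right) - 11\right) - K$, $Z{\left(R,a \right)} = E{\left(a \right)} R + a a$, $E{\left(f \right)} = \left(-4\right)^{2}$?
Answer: $2668$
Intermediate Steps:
$E{\left(f \right)} = 16$
$Z{\left(R,a \right)} = a^{2} + 16 R$ ($Z{\left(R,a \right)} = 16 R + a a = 16 R + a^{2} = a^{2} + 16 R$)
$D{\left(B,K \right)} = -11 + B$ ($D{\left(B,K \right)} = \left(-11 + B + K\right) - K = -11 + B$)
$\left(D{\left(Z{\left(-5,1 \right)},2 \right)} - 2\right) \left(-29\right) = \left(\left(-11 + \left(1^{2} + 16 \left(-5\right)\right)\right) - 2\right) \left(-29\right) = \left(\left(-11 + \left(1 - 80\right)\right) - 2\right) \left(-29\right) = \left(\left(-11 - 79\right) - 2\right) \left(-29\right) = \left(-90 - 2\right) \left(-29\right) = \left(-92\right) \left(-29\right) = 2668$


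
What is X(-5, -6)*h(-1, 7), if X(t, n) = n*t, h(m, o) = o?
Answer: 210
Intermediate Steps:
X(-5, -6)*h(-1, 7) = -6*(-5)*7 = 30*7 = 210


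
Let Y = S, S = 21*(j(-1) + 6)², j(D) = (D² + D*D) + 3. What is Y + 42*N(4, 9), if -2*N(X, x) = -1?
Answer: 2562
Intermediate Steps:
j(D) = 3 + 2*D² (j(D) = (D² + D²) + 3 = 2*D² + 3 = 3 + 2*D²)
N(X, x) = ½ (N(X, x) = -½*(-1) = ½)
S = 2541 (S = 21*((3 + 2*(-1)²) + 6)² = 21*((3 + 2*1) + 6)² = 21*((3 + 2) + 6)² = 21*(5 + 6)² = 21*11² = 21*121 = 2541)
Y = 2541
Y + 42*N(4, 9) = 2541 + 42*(½) = 2541 + 21 = 2562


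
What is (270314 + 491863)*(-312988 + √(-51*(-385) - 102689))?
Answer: -238552254876 + 762177*I*√83054 ≈ -2.3855e+11 + 2.1965e+8*I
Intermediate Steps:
(270314 + 491863)*(-312988 + √(-51*(-385) - 102689)) = 762177*(-312988 + √(19635 - 102689)) = 762177*(-312988 + √(-83054)) = 762177*(-312988 + I*√83054) = -238552254876 + 762177*I*√83054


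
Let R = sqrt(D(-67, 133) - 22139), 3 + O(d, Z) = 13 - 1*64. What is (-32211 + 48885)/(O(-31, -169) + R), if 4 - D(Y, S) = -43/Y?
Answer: -2154519/59945 - 2382*I*sqrt(6210431)/59945 ≈ -35.942 - 99.026*I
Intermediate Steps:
O(d, Z) = -54 (O(d, Z) = -3 + (13 - 1*64) = -3 + (13 - 64) = -3 - 51 = -54)
D(Y, S) = 4 + 43/Y (D(Y, S) = 4 - (-43)/Y = 4 + 43/Y)
R = 4*I*sqrt(6210431)/67 (R = sqrt((4 + 43/(-67)) - 22139) = sqrt((4 + 43*(-1/67)) - 22139) = sqrt((4 - 43/67) - 22139) = sqrt(225/67 - 22139) = sqrt(-1483088/67) = 4*I*sqrt(6210431)/67 ≈ 148.78*I)
(-32211 + 48885)/(O(-31, -169) + R) = (-32211 + 48885)/(-54 + 4*I*sqrt(6210431)/67) = 16674/(-54 + 4*I*sqrt(6210431)/67)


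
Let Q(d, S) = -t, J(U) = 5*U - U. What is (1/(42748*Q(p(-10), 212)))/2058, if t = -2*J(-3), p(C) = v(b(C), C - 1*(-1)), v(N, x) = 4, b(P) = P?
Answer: -1/2111409216 ≈ -4.7362e-10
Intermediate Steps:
p(C) = 4
J(U) = 4*U
t = 24 (t = -8*(-3) = -2*(-12) = 24)
Q(d, S) = -24 (Q(d, S) = -1*24 = -24)
(1/(42748*Q(p(-10), 212)))/2058 = (1/(42748*(-24)))/2058 = ((1/42748)*(-1/24))*(1/2058) = -1/1025952*1/2058 = -1/2111409216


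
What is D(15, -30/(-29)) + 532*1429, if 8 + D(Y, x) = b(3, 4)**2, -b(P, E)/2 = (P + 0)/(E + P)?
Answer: 37250816/49 ≈ 7.6022e+5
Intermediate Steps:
b(P, E) = -2*P/(E + P) (b(P, E) = -2*(P + 0)/(E + P) = -2*P/(E + P))
D(Y, x) = -356/49 (D(Y, x) = -8 + (-2*3/(4 + 3))**2 = -8 + (-2*3/7)**2 = -8 + (-2*3*1/7)**2 = -8 + (-6/7)**2 = -8 + 36/49 = -356/49)
D(15, -30/(-29)) + 532*1429 = -356/49 + 532*1429 = -356/49 + 760228 = 37250816/49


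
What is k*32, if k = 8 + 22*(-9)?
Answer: -6080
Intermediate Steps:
k = -190 (k = 8 - 198 = -190)
k*32 = -190*32 = -6080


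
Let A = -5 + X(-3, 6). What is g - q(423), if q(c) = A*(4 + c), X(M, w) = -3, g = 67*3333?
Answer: 226727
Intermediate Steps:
g = 223311
A = -8 (A = -5 - 3 = -8)
q(c) = -32 - 8*c (q(c) = -8*(4 + c) = -32 - 8*c)
g - q(423) = 223311 - (-32 - 8*423) = 223311 - (-32 - 3384) = 223311 - 1*(-3416) = 223311 + 3416 = 226727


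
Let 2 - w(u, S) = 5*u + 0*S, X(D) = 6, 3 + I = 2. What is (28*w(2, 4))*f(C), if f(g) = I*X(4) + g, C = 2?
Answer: 896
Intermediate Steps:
I = -1 (I = -3 + 2 = -1)
f(g) = -6 + g (f(g) = -1*6 + g = -6 + g)
w(u, S) = 2 - 5*u (w(u, S) = 2 - (5*u + 0*S) = 2 - (5*u + 0) = 2 - 5*u)
(28*w(2, 4))*f(C) = (28*(2 - 5*2))*(-6 + 2) = (28*(2 - 10))*(-4) = (28*(-8))*(-4) = -224*(-4) = 896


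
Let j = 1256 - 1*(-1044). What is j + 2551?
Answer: 4851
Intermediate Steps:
j = 2300 (j = 1256 + 1044 = 2300)
j + 2551 = 2300 + 2551 = 4851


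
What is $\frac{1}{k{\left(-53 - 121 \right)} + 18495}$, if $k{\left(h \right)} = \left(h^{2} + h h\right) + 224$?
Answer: $\frac{1}{79271} \approx 1.2615 \cdot 10^{-5}$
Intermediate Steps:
$k{\left(h \right)} = 224 + 2 h^{2}$ ($k{\left(h \right)} = \left(h^{2} + h^{2}\right) + 224 = 2 h^{2} + 224 = 224 + 2 h^{2}$)
$\frac{1}{k{\left(-53 - 121 \right)} + 18495} = \frac{1}{\left(224 + 2 \left(-53 - 121\right)^{2}\right) + 18495} = \frac{1}{\left(224 + 2 \left(-174\right)^{2}\right) + 18495} = \frac{1}{\left(224 + 2 \cdot 30276\right) + 18495} = \frac{1}{\left(224 + 60552\right) + 18495} = \frac{1}{60776 + 18495} = \frac{1}{79271}$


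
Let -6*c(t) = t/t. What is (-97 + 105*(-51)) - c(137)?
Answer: -32711/6 ≈ -5451.8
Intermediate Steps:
c(t) = -⅙ (c(t) = -t/(6*t) = -⅙*1 = -⅙)
(-97 + 105*(-51)) - c(137) = (-97 + 105*(-51)) - 1*(-⅙) = (-97 - 5355) + ⅙ = -5452 + ⅙ = -32711/6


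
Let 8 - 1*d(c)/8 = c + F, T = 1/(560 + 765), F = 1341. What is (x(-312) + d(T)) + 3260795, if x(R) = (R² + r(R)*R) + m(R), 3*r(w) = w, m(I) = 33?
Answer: 4478441692/1325 ≈ 3.3800e+6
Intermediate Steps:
r(w) = w/3
T = 1/1325 ≈ 0.00075472
d(c) = -10664 - 8*c (d(c) = 64 - 8*(c + 1341) = 64 - 8*(1341 + c) = 64 + (-10728 - 8*c) = -10664 - 8*c)
x(R) = 33 + 4*R²/3 (x(R) = (R² + (R/3)*R) + 33 = (R² + R²/3) + 33 = 4*R²/3 + 33 = 33 + 4*R²/3)
(x(-312) + d(T)) + 3260795 = ((33 + (4/3)*(-312)²) + (-10664 - 8*1/1325)) + 3260795 = ((33 + (4/3)*97344) + (-10664 - 8/1325)) + 3260795 = ((33 + 129792) - 14129808/1325) + 3260795 = (129825 - 14129808/1325) + 3260795 = 157888317/1325 + 3260795 = 4478441692/1325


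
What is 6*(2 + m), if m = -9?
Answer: -42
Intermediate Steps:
6*(2 + m) = 6*(2 - 9) = 6*(-7) = -42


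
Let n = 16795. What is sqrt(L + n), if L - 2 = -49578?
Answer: 7*I*sqrt(669) ≈ 181.06*I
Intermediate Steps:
L = -49576 (L = 2 - 49578 = -49576)
sqrt(L + n) = sqrt(-49576 + 16795) = sqrt(-32781) = 7*I*sqrt(669)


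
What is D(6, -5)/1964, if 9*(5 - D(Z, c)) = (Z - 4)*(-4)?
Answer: 53/17676 ≈ 0.0029984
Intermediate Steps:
D(Z, c) = 29/9 + 4*Z/9 (D(Z, c) = 5 - (Z - 4)*(-4)/9 = 5 - (-4 + Z)*(-4)/9 = 5 - (16 - 4*Z)/9 = 5 + (-16/9 + 4*Z/9) = 29/9 + 4*Z/9)
D(6, -5)/1964 = (29/9 + (4/9)*6)/1964 = (29/9 + 8/3)/1964 = (1/1964)*(53/9) = 53/17676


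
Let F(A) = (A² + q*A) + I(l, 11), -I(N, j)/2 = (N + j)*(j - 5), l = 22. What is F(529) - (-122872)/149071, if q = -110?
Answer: 32982826977/149071 ≈ 2.2126e+5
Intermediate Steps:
I(N, j) = -2*(-5 + j)*(N + j) (I(N, j) = -2*(N + j)*(j - 5) = -2*(N + j)*(-5 + j) = -2*(-5 + j)*(N + j))
F(A) = -396 + A² - 110*A (F(A) = (A² - 110*A) + (-2*11² + 10*22 + 10*11 - 2*22*11) = (A² - 110*A) + (-2*121 + 220 + 110 - 484) = (A² - 110*A) + (-242 + 220 + 110 - 484) = (A² - 110*A) - 396 = -396 + A² - 110*A)
F(529) - (-122872)/149071 = (-396 + 529² - 110*529) - (-122872)/149071 = (-396 + 279841 - 58190) - (-122872)/149071 = 221255 - 1*(-122872/149071) = 221255 + 122872/149071 = 32982826977/149071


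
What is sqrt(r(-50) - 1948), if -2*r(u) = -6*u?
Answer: I*sqrt(2098) ≈ 45.804*I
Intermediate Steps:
r(u) = 3*u (r(u) = -(-3)*u = 3*u)
sqrt(r(-50) - 1948) = sqrt(3*(-50) - 1948) = sqrt(-150 - 1948) = sqrt(-2098) = I*sqrt(2098)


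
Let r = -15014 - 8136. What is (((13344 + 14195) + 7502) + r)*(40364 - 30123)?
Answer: 121775731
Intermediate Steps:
r = -23150
(((13344 + 14195) + 7502) + r)*(40364 - 30123) = (((13344 + 14195) + 7502) - 23150)*(40364 - 30123) = ((27539 + 7502) - 23150)*10241 = (35041 - 23150)*10241 = 11891*10241 = 121775731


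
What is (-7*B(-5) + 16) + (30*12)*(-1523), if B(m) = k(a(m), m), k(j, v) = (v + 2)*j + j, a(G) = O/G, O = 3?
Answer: -2741362/5 ≈ -5.4827e+5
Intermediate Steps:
a(G) = 3/G
k(j, v) = j + j*(2 + v) (k(j, v) = (2 + v)*j + j = j*(2 + v) + j = j + j*(2 + v))
B(m) = 3*(3 + m)/m (B(m) = (3/m)*(3 + m) = 3*(3 + m)/m)
(-7*B(-5) + 16) + (30*12)*(-1523) = (-7*(3 + 9/(-5)) + 16) + (30*12)*(-1523) = (-7*(3 + 9*(-⅕)) + 16) + 360*(-1523) = (-7*(3 - 9/5) + 16) - 548280 = (-7*6/5 + 16) - 548280 = (-42/5 + 16) - 548280 = 38/5 - 548280 = -2741362/5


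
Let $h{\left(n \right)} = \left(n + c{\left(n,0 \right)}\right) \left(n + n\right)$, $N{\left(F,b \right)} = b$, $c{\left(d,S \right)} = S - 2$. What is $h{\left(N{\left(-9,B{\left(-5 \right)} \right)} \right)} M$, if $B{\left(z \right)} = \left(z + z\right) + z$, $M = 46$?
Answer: $23460$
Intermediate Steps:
$c{\left(d,S \right)} = -2 + S$ ($c{\left(d,S \right)} = S - 2 = -2 + S$)
$B{\left(z \right)} = 3 z$ ($B{\left(z \right)} = 2 z + z = 3 z$)
$h{\left(n \right)} = 2 n \left(-2 + n\right)$ ($h{\left(n \right)} = \left(n + \left(-2 + 0\right)\right) \left(n + n\right) = \left(n - 2\right) 2 n = \left(-2 + n\right) 2 n = 2 n \left(-2 + n\right)$)
$h{\left(N{\left(-9,B{\left(-5 \right)} \right)} \right)} M = 2 \cdot 3 \left(-5\right) \left(-2 + 3 \left(-5\right)\right) 46 = 2 \left(-15\right) \left(-2 - 15\right) 46 = 2 \left(-15\right) \left(-17\right) 46 = 510 \cdot 46 = 23460$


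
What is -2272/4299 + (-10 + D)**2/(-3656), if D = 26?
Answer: -1175872/1964643 ≈ -0.59852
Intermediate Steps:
-2272/4299 + (-10 + D)**2/(-3656) = -2272/4299 + (-10 + 26)**2/(-3656) = -2272*1/4299 + 16**2*(-1/3656) = -2272/4299 + 256*(-1/3656) = -2272/4299 - 32/457 = -1175872/1964643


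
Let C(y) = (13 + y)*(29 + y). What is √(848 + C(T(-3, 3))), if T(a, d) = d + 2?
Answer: 2*√365 ≈ 38.210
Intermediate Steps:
T(a, d) = 2 + d
√(848 + C(T(-3, 3))) = √(848 + (377 + (2 + 3)² + 42*(2 + 3))) = √(848 + (377 + 5² + 42*5)) = √(848 + (377 + 25 + 210)) = √(848 + 612) = √1460 = 2*√365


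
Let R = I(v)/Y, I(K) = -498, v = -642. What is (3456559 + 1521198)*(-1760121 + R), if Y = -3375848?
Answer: -14788669541280501135/1687924 ≈ -8.7615e+12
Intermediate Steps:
R = 249/1687924 (R = -498/(-3375848) = -498*(-1/3375848) = 249/1687924 ≈ 0.00014752)
(3456559 + 1521198)*(-1760121 + R) = (3456559 + 1521198)*(-1760121 + 249/1687924) = 4977757*(-2970950478555/1687924) = -14788669541280501135/1687924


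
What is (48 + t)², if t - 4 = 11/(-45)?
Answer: 5424241/2025 ≈ 2678.6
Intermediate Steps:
t = 169/45 (t = 4 + 11/(-45) = 4 + 11*(-1/45) = 4 - 11/45 = 169/45 ≈ 3.7556)
(48 + t)² = (48 + 169/45)² = (2329/45)² = 5424241/2025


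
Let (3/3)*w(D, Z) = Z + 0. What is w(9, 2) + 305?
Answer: 307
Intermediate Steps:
w(D, Z) = Z (w(D, Z) = Z + 0 = Z)
w(9, 2) + 305 = 2 + 305 = 307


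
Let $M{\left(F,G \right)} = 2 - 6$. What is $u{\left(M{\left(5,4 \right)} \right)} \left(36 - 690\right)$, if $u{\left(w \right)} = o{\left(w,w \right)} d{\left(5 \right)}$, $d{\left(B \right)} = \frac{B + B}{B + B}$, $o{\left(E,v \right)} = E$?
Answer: $2616$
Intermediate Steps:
$M{\left(F,G \right)} = -4$ ($M{\left(F,G \right)} = 2 - 6 = -4$)
$d{\left(B \right)} = 1$ ($d{\left(B \right)} = \frac{2 B}{2 B} = 2 B \frac{1}{2 B} = 1$)
$u{\left(w \right)} = w$ ($u{\left(w \right)} = w 1 = w$)
$u{\left(M{\left(5,4 \right)} \right)} \left(36 - 690\right) = - 4 \left(36 - 690\right) = \left(-4\right) \left(-654\right) = 2616$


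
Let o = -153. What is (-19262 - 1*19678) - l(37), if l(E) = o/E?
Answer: -1440627/37 ≈ -38936.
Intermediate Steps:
l(E) = -153/E
(-19262 - 1*19678) - l(37) = (-19262 - 1*19678) - (-153)/37 = (-19262 - 19678) - (-153)/37 = -38940 - 1*(-153/37) = -38940 + 153/37 = -1440627/37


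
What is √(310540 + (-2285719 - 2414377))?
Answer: 2*I*√1097389 ≈ 2095.1*I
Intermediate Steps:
√(310540 + (-2285719 - 2414377)) = √(310540 - 4700096) = √(-4389556) = 2*I*√1097389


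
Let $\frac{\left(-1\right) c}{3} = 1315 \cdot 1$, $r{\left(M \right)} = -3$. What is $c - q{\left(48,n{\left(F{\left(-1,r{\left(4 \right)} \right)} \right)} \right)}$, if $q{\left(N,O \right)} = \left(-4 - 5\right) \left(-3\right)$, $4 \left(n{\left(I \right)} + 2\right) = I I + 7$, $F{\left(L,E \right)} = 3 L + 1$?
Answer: $-3972$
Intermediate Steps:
$F{\left(L,E \right)} = 1 + 3 L$
$n{\left(I \right)} = - \frac{1}{4} + \frac{I^{2}}{4}$ ($n{\left(I \right)} = -2 + \frac{I I + 7}{4} = -2 + \frac{I^{2} + 7}{4} = -2 + \frac{7 + I^{2}}{4} = -2 + \left(\frac{7}{4} + \frac{I^{2}}{4}\right) = - \frac{1}{4} + \frac{I^{2}}{4}$)
$c = -3945$ ($c = - 3 \cdot 1315 \cdot 1 = \left(-3\right) 1315 = -3945$)
$q{\left(N,O \right)} = 27$ ($q{\left(N,O \right)} = \left(-9\right) \left(-3\right) = 27$)
$c - q{\left(48,n{\left(F{\left(-1,r{\left(4 \right)} \right)} \right)} \right)} = -3945 - 27 = -3972$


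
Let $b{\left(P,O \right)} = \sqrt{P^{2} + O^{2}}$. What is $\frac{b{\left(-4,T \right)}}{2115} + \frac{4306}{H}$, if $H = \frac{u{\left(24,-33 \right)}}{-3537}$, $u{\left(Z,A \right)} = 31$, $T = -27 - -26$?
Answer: $- \frac{15230322}{31} + \frac{\sqrt{17}}{2115} \approx -4.913 \cdot 10^{5}$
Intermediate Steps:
$T = -1$ ($T = -27 + 26 = -1$)
$b{\left(P,O \right)} = \sqrt{O^{2} + P^{2}}$
$H = - \frac{31}{3537}$ ($H = \frac{31}{-3537} = 31 \left(- \frac{1}{3537}\right) = - \frac{31}{3537} \approx -0.0087645$)
$\frac{b{\left(-4,T \right)}}{2115} + \frac{4306}{H} = \frac{\sqrt{\left(-1\right)^{2} + \left(-4\right)^{2}}}{2115} + \frac{4306}{- \frac{31}{3537}} = \sqrt{1 + 16} \cdot \frac{1}{2115} + 4306 \left(- \frac{3537}{31}\right) = \sqrt{17} \cdot \frac{1}{2115} - \frac{15230322}{31} = \frac{\sqrt{17}}{2115} - \frac{15230322}{31} = - \frac{15230322}{31} + \frac{\sqrt{17}}{2115}$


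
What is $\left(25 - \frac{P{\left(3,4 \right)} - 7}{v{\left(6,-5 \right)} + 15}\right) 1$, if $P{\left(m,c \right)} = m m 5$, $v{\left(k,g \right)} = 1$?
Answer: $\frac{181}{8} \approx 22.625$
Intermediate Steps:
$P{\left(m,c \right)} = 5 m^{2}$ ($P{\left(m,c \right)} = m^{2} \cdot 5 = 5 m^{2}$)
$\left(25 - \frac{P{\left(3,4 \right)} - 7}{v{\left(6,-5 \right)} + 15}\right) 1 = \left(25 - \frac{5 \cdot 3^{2} - 7}{1 + 15}\right) 1 = \left(25 - \frac{5 \cdot 9 - 7}{16}\right) 1 = \left(25 - \left(45 - 7\right) \frac{1}{16}\right) 1 = \left(25 - 38 \cdot \frac{1}{16}\right) 1 = \left(25 - \frac{19}{8}\right) 1 = \frac{181}{8} \cdot 1 = \frac{181}{8}$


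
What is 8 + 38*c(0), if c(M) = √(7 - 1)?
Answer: 8 + 38*√6 ≈ 101.08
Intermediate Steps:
c(M) = √6
8 + 38*c(0) = 8 + 38*√6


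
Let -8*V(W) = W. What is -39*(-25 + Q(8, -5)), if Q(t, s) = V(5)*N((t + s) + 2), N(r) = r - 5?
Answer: 975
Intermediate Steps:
V(W) = -W/8
N(r) = -5 + r
Q(t, s) = 15/8 - 5*s/8 - 5*t/8 (Q(t, s) = (-1/8*5)*(-5 + ((t + s) + 2)) = -5*(-5 + ((s + t) + 2))/8 = -5*(-5 + (2 + s + t))/8 = -5*(-3 + s + t)/8 = 15/8 - 5*s/8 - 5*t/8)
-39*(-25 + Q(8, -5)) = -39*(-25 + (15/8 - 5/8*(-5) - 5/8*8)) = -39*(-25 + (15/8 + 25/8 - 5)) = -39*(-25 + 0) = -39*(-25) = 975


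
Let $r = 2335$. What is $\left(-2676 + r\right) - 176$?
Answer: $-517$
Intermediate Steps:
$\left(-2676 + r\right) - 176 = \left(-2676 + 2335\right) - 176 = -341 - 176 = -517$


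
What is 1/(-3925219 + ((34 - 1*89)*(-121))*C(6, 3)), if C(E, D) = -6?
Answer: -1/3965149 ≈ -2.5220e-7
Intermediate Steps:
1/(-3925219 + ((34 - 1*89)*(-121))*C(6, 3)) = 1/(-3925219 + ((34 - 1*89)*(-121))*(-6)) = 1/(-3925219 + ((34 - 89)*(-121))*(-6)) = 1/(-3925219 - 55*(-121)*(-6)) = 1/(-3925219 + 6655*(-6)) = 1/(-3925219 - 39930) = 1/(-3965149) = -1/3965149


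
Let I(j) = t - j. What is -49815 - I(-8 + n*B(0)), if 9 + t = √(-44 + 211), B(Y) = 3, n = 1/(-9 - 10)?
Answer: -946469/19 - √167 ≈ -49827.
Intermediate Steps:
n = -1/19 (n = 1/(-19) = -1/19 ≈ -0.052632)
t = -9 + √167 (t = -9 + √(-44 + 211) = -9 + √167 ≈ 3.9228)
I(j) = -9 + √167 - j (I(j) = (-9 + √167) - j = -9 + √167 - j)
-49815 - I(-8 + n*B(0)) = -49815 - (-9 + √167 - (-8 - 1/19*3)) = -49815 - (-9 + √167 - (-8 - 3/19)) = -49815 - (-9 + √167 - 1*(-155/19)) = -49815 - (-9 + √167 + 155/19) = -49815 - (-16/19 + √167) = -49815 + (16/19 - √167) = -946469/19 - √167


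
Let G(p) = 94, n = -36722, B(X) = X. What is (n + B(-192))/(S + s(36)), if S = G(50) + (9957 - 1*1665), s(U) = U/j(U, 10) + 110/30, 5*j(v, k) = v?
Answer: -55371/12592 ≈ -4.3973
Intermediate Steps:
j(v, k) = v/5
s(U) = 26/3 (s(U) = U/((U/5)) + 110/30 = U*(5/U) + 110*(1/30) = 5 + 11/3 = 26/3)
S = 8386 (S = 94 + (9957 - 1*1665) = 94 + (9957 - 1665) = 94 + 8292 = 8386)
(n + B(-192))/(S + s(36)) = (-36722 - 192)/(8386 + 26/3) = -36914/25184/3 = -36914*3/25184 = -55371/12592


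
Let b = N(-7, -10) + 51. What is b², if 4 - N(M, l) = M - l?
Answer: 2704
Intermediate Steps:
N(M, l) = 4 + l - M (N(M, l) = 4 - (M - l) = 4 + (l - M) = 4 + l - M)
b = 52 (b = (4 - 10 - 1*(-7)) + 51 = (4 - 10 + 7) + 51 = 1 + 51 = 52)
b² = 52² = 2704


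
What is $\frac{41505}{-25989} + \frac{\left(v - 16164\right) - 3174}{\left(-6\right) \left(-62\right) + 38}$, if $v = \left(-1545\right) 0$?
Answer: $- \frac{86598722}{1775915} \approx -48.763$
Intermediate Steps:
$v = 0$
$\frac{41505}{-25989} + \frac{\left(v - 16164\right) - 3174}{\left(-6\right) \left(-62\right) + 38} = \frac{41505}{-25989} + \frac{\left(0 - 16164\right) - 3174}{\left(-6\right) \left(-62\right) + 38} = 41505 \left(- \frac{1}{25989}\right) + \frac{-16164 - 3174}{372 + 38} = - \frac{13835}{8663} - \frac{19338}{410} = - \frac{13835}{8663} - \frac{9669}{205} = - \frac{86598722}{1775915}$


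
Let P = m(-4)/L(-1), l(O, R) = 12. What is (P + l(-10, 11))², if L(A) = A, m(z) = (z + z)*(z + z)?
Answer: 2704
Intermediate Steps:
m(z) = 4*z² (m(z) = (2*z)*(2*z) = 4*z²)
P = -64 (P = (4*(-4)²)/(-1) = (4*16)*(-1) = 64*(-1) = -64)
(P + l(-10, 11))² = (-64 + 12)² = (-52)² = 2704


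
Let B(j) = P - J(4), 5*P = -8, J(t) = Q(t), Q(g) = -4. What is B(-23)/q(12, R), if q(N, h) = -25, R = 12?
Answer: -12/125 ≈ -0.096000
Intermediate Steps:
J(t) = -4
P = -8/5 (P = (⅕)*(-8) = -8/5 ≈ -1.6000)
B(j) = 12/5 (B(j) = -8/5 - 1*(-4) = -8/5 + 4 = 12/5)
B(-23)/q(12, R) = (12/5)/(-25) = (12/5)*(-1/25) = -12/125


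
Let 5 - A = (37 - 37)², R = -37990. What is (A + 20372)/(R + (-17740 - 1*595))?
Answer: -20377/56325 ≈ -0.36178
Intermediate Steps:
A = 5 (A = 5 - (37 - 37)² = 5 - 1*0² = 5 - 1*0 = 5 + 0 = 5)
(A + 20372)/(R + (-17740 - 1*595)) = (5 + 20372)/(-37990 + (-17740 - 1*595)) = 20377/(-37990 + (-17740 - 595)) = 20377/(-37990 - 18335) = 20377/(-56325) = 20377*(-1/56325) = -20377/56325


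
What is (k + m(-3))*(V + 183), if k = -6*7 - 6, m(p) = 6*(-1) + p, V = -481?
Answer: 16986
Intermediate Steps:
m(p) = -6 + p
k = -48 (k = -42 - 6 = -48)
(k + m(-3))*(V + 183) = (-48 + (-6 - 3))*(-481 + 183) = (-48 - 9)*(-298) = -57*(-298) = 16986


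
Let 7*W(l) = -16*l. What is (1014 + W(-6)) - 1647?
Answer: -4335/7 ≈ -619.29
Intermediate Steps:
W(l) = -16*l/7 (W(l) = (-16*l)/7 = -16*l/7)
(1014 + W(-6)) - 1647 = (1014 - 16/7*(-6)) - 1647 = (1014 + 96/7) - 1647 = 7194/7 - 1647 = -4335/7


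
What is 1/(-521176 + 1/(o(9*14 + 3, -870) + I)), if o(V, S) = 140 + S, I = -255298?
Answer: -256028/133435648929 ≈ -1.9187e-6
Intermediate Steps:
1/(-521176 + 1/(o(9*14 + 3, -870) + I)) = 1/(-521176 + 1/((140 - 870) - 255298)) = 1/(-521176 + 1/(-730 - 255298)) = 1/(-521176 + 1/(-256028)) = 1/(-521176 - 1/256028) = 1/(-133435648929/256028) = -256028/133435648929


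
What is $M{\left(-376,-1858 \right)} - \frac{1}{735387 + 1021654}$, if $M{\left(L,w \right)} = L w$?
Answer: $\frac{1227482898927}{1757041} \approx 6.9861 \cdot 10^{5}$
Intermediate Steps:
$M{\left(-376,-1858 \right)} - \frac{1}{735387 + 1021654} = \left(-376\right) \left(-1858\right) - \frac{1}{735387 + 1021654} = 698608 - \frac{1}{1757041} = \frac{1227482898927}{1757041}$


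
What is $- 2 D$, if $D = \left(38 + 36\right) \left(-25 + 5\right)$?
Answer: $2960$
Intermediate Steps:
$D = -1480$ ($D = 74 \left(-20\right) = -1480$)
$- 2 D = \left(-2\right) \left(-1480\right) = 2960$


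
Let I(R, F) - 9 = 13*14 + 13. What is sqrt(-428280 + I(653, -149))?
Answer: 6*I*sqrt(11891) ≈ 654.28*I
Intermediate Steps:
I(R, F) = 204 (I(R, F) = 9 + (13*14 + 13) = 9 + (182 + 13) = 9 + 195 = 204)
sqrt(-428280 + I(653, -149)) = sqrt(-428280 + 204) = sqrt(-428076) = 6*I*sqrt(11891)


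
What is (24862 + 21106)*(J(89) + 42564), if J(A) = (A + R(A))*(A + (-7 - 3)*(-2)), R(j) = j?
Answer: 2848453088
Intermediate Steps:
J(A) = 2*A*(20 + A) (J(A) = (A + A)*(A + (-7 - 3)*(-2)) = (2*A)*(A - 10*(-2)) = (2*A)*(A + 20) = (2*A)*(20 + A) = 2*A*(20 + A))
(24862 + 21106)*(J(89) + 42564) = (24862 + 21106)*(2*89*(20 + 89) + 42564) = 45968*(2*89*109 + 42564) = 45968*(19402 + 42564) = 45968*61966 = 2848453088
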